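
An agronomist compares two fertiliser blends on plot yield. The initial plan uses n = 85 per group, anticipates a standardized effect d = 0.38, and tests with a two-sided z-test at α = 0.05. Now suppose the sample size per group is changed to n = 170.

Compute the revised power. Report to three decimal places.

With n = 170 per group: δ = d·√(n/2) = 0.38 × √(170/2) = 3.5034. Critical value z_{0.025} = 1.960.
Revised power = Φ(δ − 1.960) + Φ(−δ − 1.960) = Φ(1.543) + Φ(-5.463) = 0.9386 + 0.0000 = 0.9386.

Power ≈ 0.939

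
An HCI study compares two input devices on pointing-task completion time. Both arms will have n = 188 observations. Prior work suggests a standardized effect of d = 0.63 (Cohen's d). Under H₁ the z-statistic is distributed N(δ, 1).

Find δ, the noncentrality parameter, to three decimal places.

δ ≈ 6.108

δ = d·√(n/2) = 0.63 × √(188/2) = 6.1081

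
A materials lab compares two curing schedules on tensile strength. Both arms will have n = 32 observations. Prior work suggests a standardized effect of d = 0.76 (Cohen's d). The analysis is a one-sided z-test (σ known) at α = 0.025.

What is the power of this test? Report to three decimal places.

Noncentrality parameter: δ = d·√(n/2) = 0.76 × √(32/2) = 3.0400
One-sided α = 0.025 → critical value z_{0.025} = 1.960.
Power = Φ(δ − 1.960) = Φ(1.080) = 0.8599.

Power ≈ 0.860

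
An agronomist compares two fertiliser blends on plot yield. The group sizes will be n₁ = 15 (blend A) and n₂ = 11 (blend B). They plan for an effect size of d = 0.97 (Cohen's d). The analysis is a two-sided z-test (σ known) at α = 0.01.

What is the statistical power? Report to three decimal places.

Noncentrality parameter: δ = d / √(1/n₁ + 1/n₂) = 0.97 / √(1/15 + 1/11) = 2.4436
Two-sided α = 0.01 → critical value z_{0.005} = 2.576.
Power = Φ(δ − 2.576) + Φ(−δ − 2.576) = Φ(-0.132) + Φ(-5.019) = 0.4474 + 0.0000 = 0.4474.

Power ≈ 0.447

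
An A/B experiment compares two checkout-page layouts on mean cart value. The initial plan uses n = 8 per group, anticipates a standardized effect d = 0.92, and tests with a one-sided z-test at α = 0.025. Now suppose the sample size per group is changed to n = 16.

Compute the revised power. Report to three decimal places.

Power ≈ 0.740

With n = 16 per group: δ = d·√(n/2) = 0.92 × √(16/2) = 2.6022. Critical value z_{0.025} = 1.960.
Revised power = P(Z > 1.960 − δ) = Φ(0.642) = 0.7396.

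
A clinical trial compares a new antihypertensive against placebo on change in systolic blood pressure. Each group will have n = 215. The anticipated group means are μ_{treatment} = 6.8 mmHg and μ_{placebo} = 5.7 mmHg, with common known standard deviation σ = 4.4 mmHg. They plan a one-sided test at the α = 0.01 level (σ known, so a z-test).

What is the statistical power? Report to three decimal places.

Standardized effect: d = |μ_{treatment} − μ_{placebo}| / σ = |6.8 − 5.7| / 4.4 = 0.2500
Noncentrality parameter: δ = d·√(n/2) = 0.2500 × √(215/2) = 2.5921
One-sided α = 0.01 → critical value z_{0.01} = 2.326.
Power = P(Z > 2.326 − δ) = Φ(0.266) = 0.6048.

Power ≈ 0.605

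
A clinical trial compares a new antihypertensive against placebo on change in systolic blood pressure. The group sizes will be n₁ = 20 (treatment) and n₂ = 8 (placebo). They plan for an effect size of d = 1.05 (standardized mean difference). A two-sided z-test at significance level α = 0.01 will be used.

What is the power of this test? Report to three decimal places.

Power ≈ 0.474

Noncentrality parameter: δ = d / √(1/n₁ + 1/n₂) = 1.05 / √(1/20 + 1/8) = 2.5100
Critical value for a two-sided test at α = 0.01: z_{α/2} = 2.576.
Power = Φ(δ − 2.576) + Φ(−δ − 2.576) = Φ(-0.066) + Φ(-5.086) = 0.4737 + 0.0000 = 0.4737.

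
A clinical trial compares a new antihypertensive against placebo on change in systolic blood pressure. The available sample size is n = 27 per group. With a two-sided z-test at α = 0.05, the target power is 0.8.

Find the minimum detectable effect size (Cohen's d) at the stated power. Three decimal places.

d ≈ 0.762

Need Φ(δ − 1.960) = 0.8, so δ = 1.960 + 0.842 = 2.802.
(The second rejection-region term Φ(−δ − z_{α/2}) is negligible and dropped.)
δ = d·√(n/2) ⇒ d = δ/√(n/2) = 2.802/√(27/2) = 0.7625.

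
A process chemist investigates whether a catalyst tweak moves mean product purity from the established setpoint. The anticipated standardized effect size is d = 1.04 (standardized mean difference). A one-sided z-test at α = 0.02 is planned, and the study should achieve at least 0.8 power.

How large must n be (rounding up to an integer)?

For power 0.8 need Φ(δ − z_{0.02}) = 0.8, so δ = z_{0.02} + z_{0.20} = 2.054 + 0.842 = 2.895.
δ = d·√n ⇒ n = (δ/d)² = (2.895 / 1.04)² = 7.75.
Round up to the next whole unit.

n = 8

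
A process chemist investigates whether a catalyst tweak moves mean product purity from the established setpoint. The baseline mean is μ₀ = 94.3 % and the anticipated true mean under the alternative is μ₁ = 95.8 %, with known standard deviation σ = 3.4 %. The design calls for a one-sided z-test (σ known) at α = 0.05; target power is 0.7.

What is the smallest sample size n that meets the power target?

n = 25

Standardized effect: d = |μ₁ − μ₀| / σ = |95.8 − 94.3| / 3.4 = 0.4412
Set Φ(δ − 1.645) = 0.7; then δ − 1.645 = Φ⁻¹(0.7) = 0.524, giving δ = 2.169.
δ = d·√n ⇒ n = (δ/d)² = (2.169 / 0.4412)² = 24.18.
Round up to the next whole unit.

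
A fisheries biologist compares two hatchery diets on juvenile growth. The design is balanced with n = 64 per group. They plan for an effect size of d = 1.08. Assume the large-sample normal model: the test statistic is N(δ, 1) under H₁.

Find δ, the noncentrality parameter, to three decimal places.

δ = d·√(n/2) = 1.08 × √(64/2) = 6.1094

δ ≈ 6.109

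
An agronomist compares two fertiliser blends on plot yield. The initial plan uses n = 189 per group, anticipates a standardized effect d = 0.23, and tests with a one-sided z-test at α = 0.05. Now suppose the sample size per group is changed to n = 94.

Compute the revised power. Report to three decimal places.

Power ≈ 0.473

With n = 94 per group: δ = d·√(n/2) = 0.23 × √(94/2) = 1.5768. Critical value z_{0.05} = 1.645.
Revised power = P(Z > 1.645 − δ) = Φ(-0.068) = 0.4729.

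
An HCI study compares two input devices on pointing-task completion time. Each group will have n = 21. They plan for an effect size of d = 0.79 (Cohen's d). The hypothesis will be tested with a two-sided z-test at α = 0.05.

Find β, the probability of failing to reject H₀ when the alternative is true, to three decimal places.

Noncentrality parameter: δ = d·√(n/2) = 0.79 × √(21/2) = 2.5599
Critical value for a two-sided test at α = 0.05: z_{α/2} = 1.960.
Power = Φ(δ − 1.960) + Φ(−δ − 1.960) = Φ(0.600) + Φ(-4.520) = 0.7257 + 0.0000 = 0.7257.
Type II error: β = 1 − power = 1 − 0.7257 = 0.2743.

β ≈ 0.274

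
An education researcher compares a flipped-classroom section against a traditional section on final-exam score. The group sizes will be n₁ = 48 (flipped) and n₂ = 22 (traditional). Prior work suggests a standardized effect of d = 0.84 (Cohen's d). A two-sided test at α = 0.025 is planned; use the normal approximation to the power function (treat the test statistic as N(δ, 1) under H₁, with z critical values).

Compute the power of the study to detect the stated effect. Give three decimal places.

Power ≈ 0.846

Noncentrality parameter: δ = d / √(1/n₁ + 1/n₂) = 0.84 / √(1/48 + 1/22) = 3.2626
Critical value for a two-sided test at α = 0.025: z_{α/2} = 2.241.
Power = Φ(δ − 2.241) + Φ(−δ − 2.241) = Φ(1.021) + Φ(-5.504) = 0.8464 + 0.0000 = 0.8464.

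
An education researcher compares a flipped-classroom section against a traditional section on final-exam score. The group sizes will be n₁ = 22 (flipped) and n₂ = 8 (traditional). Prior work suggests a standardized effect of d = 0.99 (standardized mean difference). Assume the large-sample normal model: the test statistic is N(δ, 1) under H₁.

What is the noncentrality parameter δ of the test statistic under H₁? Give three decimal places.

δ ≈ 2.398

The noncentrality parameter scales effect size by the design's sample-size factor: δ = d / √(1/n₁ + 1/n₂) = 0.99 / √(1/22 + 1/8) = 2.3979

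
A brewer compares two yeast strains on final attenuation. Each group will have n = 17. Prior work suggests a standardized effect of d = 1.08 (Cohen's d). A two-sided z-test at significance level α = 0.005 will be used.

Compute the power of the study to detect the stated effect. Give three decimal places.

Noncentrality parameter: δ = d·√(n/2) = 1.08 × √(17/2) = 3.1487
Critical value for a two-sided test at α = 0.005: z_{α/2} = 2.807.
Power = Φ(δ − 2.807) + Φ(−δ − 2.807) = Φ(0.342) + Φ(-5.956) = 0.6337 + 0.0000 = 0.6337.

Power ≈ 0.634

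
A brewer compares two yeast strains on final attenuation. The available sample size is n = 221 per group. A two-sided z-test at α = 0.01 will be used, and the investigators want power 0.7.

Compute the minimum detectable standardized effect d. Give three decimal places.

d ≈ 0.295

Required noncentrality: δ = z_{0.005} + z_{0.30} = 2.576 + 0.524 = 3.100.
(The second rejection-region term Φ(−δ − z_{α/2}) is negligible and dropped.)
δ = d·√(n/2) ⇒ d = δ/√(n/2) = 3.100/√(221/2) = 0.2949.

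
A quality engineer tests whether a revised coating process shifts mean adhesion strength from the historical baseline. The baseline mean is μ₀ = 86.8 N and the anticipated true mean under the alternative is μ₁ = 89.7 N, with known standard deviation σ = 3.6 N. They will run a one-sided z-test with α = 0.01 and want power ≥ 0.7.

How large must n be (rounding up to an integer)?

Standardized effect: d = |μ₁ − μ₀| / σ = |89.7 − 86.8| / 3.6 = 0.8056
Set Φ(δ − 2.326) = 0.7; then δ − 2.326 = Φ⁻¹(0.7) = 0.524, giving δ = 2.851.
δ = d·√n ⇒ n = (δ/d)² = (2.851 / 0.8056)² = 12.52.
Round up to the next whole unit.

n = 13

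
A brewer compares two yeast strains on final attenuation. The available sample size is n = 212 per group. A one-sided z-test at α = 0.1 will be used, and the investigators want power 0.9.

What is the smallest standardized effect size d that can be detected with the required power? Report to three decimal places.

Required noncentrality: δ = z_{0.1} + z_{0.10} = 1.282 + 1.282 = 2.563.
δ = d·√(n/2) ⇒ d = δ/√(n/2) = 2.563/√(212/2) = 0.2490.

d ≈ 0.249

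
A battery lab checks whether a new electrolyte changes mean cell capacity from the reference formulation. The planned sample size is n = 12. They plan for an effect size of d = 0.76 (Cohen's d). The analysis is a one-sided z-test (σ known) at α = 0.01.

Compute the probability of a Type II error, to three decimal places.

β ≈ 0.380

Noncentrality parameter: δ = d·√n = 0.76 × √12 = 2.6327
One-sided α = 0.01 → critical value z_{0.01} = 2.326.
Power = Φ(δ − 2.326) = Φ(0.306) = 0.6203.
Type II error: β = 1 − power = 1 − 0.6203 = 0.3797.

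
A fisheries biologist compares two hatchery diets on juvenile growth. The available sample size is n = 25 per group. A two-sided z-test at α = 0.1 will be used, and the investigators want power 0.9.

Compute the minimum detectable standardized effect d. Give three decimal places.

Need Φ(δ − 1.645) = 0.9, so δ = 1.645 + 1.282 = 2.926.
(Lower-tail contribution to power is negligible for δ > 0.)
δ = d·√(n/2) ⇒ d = δ/√(n/2) = 2.926/√(25/2) = 0.8277.

d ≈ 0.828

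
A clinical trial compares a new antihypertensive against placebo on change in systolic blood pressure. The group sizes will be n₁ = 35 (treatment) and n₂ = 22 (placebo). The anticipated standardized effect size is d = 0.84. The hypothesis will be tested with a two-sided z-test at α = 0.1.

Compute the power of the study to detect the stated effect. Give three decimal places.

Power ≈ 0.925

Noncentrality parameter: λ = d / √(1/n₁ + 1/n₂) = 0.84 / √(1/35 + 1/22) = 3.0874
Two-sided α = 0.1 → critical value z_{0.05} = 1.645.
Power = Φ(λ − 1.645) + Φ(−λ − 1.645) = Φ(1.443) + Φ(-4.732) = 0.9254 + 0.0000 = 0.9254.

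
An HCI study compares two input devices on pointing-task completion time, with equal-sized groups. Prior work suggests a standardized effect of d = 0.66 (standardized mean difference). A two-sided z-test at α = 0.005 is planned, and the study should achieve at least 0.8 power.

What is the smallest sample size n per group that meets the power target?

Set Φ(δ − 2.807) = 0.8; then δ − 2.807 = Φ⁻¹(0.8) = 0.842, giving δ = 3.649.
(The Φ(−δ − z_{α/2}) term is vanishingly small for δ > 0 and is dropped in the standard sample-size formula.)
δ = d·√(n/2) ⇒ n = 2(δ/d)² = 2 × (3.649 / 0.66)² = 61.12.
Round up to the next whole unit.

n = 62 per group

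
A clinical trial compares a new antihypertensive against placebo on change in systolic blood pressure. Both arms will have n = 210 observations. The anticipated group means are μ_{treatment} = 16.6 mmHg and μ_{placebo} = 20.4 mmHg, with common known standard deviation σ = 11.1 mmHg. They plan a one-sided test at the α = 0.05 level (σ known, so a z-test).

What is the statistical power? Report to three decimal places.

Standardized effect: d = |μ_{treatment} − μ_{placebo}| / σ = |16.6 − 20.4| / 11.1 = 0.3423
Noncentrality parameter: δ = d·√(n/2) = 0.3423 × √(210/2) = 3.5080
One-sided α = 0.05 → critical value z_{0.05} = 1.645.
Power = Φ(δ − 1.645) = Φ(1.863) = 0.9688.

Power ≈ 0.969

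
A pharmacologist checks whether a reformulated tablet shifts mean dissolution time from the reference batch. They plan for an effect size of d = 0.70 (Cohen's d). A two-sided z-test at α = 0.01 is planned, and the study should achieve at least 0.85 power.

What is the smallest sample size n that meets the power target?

n = 27

For power 0.85 need Φ(δ − z_{0.005}) = 0.85, so δ = z_{0.005} + z_{0.15} = 2.576 + 1.036 = 3.612.
(Ignoring the negligible lower-tail rejection probability gives the usual closed-form inversion.)
δ = d·√n ⇒ n = (δ/d)² = (3.612 / 0.70)² = 26.63.
Rounding up, n = 27.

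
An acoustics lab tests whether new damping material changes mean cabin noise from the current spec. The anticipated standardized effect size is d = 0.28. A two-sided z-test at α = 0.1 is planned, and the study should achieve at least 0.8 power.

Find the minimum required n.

n = 79

For power 0.8 need Φ(δ − z_{0.05}) = 0.8, so δ = z_{0.05} + z_{0.20} = 1.645 + 0.842 = 2.486.
(The Φ(−δ − z_{α/2}) term is vanishingly small for δ > 0 and is dropped in the standard sample-size formula.)
δ = d·√n ⇒ n = (δ/d)² = (2.486 / 0.28)² = 78.86.
Rounding up, n = 79.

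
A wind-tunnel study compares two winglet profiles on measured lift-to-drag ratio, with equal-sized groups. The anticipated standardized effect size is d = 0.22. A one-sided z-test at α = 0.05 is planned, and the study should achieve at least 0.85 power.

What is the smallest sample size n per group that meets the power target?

For power 0.85 need Φ(δ − z_{0.05}) = 0.85, so δ = z_{0.05} + z_{0.15} = 1.645 + 1.036 = 2.681.
δ = d·√(n/2) ⇒ n = 2(δ/d)² = 2 × (2.681 / 0.22)² = 297.08.
Round up to the next whole unit.

n = 298 per group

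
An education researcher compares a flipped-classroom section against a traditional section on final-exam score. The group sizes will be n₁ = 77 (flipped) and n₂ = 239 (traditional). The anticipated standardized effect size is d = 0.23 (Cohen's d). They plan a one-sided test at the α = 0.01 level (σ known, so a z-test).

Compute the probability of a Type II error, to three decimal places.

Noncentrality parameter: δ = d / √(1/n₁ + 1/n₂) = 0.23 / √(1/77 + 1/239) = 1.7552
One-sided α = 0.01 → critical value z_{0.01} = 2.326.
Power = P(Z > 2.326 − δ) = Φ(-0.571) = 0.2840.
Type II error: β = 1 − power = 1 − 0.2840 = 0.7160.

β ≈ 0.716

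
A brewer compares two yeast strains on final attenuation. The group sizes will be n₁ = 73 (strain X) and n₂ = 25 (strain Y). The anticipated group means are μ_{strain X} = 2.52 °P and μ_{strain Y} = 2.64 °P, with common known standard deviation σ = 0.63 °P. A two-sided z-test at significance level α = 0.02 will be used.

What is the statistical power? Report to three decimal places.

Power ≈ 0.067

Standardized effect: d = |μ_{strain X} − μ_{strain Y}| / σ = |2.52 − 2.64| / 0.63 = 0.1905
Noncentrality parameter: δ = d / √(1/n₁ + 1/n₂) = 0.1905 / √(1/73 + 1/25) = 0.8220
Critical value for a two-sided test at α = 0.02: z_{α/2} = 2.326.
Power = Φ(δ − 2.326) + Φ(−δ − 2.326) = Φ(-1.504) + Φ(-3.148) = 0.0662 + 0.0008 = 0.0671.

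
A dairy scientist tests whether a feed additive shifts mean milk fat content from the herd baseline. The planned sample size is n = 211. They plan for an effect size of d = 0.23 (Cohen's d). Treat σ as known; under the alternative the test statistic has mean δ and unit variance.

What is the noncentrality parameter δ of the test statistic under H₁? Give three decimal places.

δ ≈ 3.341

The noncentrality parameter scales effect size by the design's sample-size factor: δ = d·√n = 0.23 × √211 = 3.3409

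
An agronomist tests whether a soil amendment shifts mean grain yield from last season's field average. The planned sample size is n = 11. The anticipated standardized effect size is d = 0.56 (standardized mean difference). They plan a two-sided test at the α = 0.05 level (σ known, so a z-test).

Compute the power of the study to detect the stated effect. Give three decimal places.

Noncentrality parameter: δ = d·√n = 0.56 × √11 = 1.8573
Critical value for a two-sided test at α = 0.05: z_{α/2} = 1.960.
Power = Φ(δ − 1.960) + Φ(−δ − 1.960) = Φ(-0.103) + Φ(-3.817) = 0.4591 + 0.0001 = 0.4592.

Power ≈ 0.459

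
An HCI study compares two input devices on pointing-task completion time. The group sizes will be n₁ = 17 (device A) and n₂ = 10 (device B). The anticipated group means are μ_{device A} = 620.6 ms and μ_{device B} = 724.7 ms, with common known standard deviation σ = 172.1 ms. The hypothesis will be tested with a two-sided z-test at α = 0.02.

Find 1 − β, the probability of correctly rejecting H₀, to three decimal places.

Standardized effect: d = |μ_{device A} − μ_{device B}| / σ = |620.6 − 724.7| / 172.1 = 0.6049
Noncentrality parameter: δ = d / √(1/n₁ + 1/n₂) = 0.6049 / √(1/17 + 1/10) = 1.5178
Two-sided α = 0.02 → critical value z_{0.01} = 2.326.
Power = Φ(δ − 2.326) + Φ(−δ − 2.326) = Φ(-0.809) + Φ(-3.844) = 0.2094 + 0.0001 = 0.2094.

Power ≈ 0.209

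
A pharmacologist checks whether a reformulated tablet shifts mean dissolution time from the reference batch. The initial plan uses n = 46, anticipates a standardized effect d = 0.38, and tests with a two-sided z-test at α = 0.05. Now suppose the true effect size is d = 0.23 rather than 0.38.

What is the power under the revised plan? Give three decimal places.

With d = 0.23: δ = d·√n = 0.23 × √46 = 1.5599. Critical value z_{0.025} = 1.960.
Revised power = Φ(δ − 1.960) + Φ(−δ − 1.960) = Φ(-0.400) + Φ(-3.520) = 0.3446 + 0.0002 = 0.3448.

Power ≈ 0.345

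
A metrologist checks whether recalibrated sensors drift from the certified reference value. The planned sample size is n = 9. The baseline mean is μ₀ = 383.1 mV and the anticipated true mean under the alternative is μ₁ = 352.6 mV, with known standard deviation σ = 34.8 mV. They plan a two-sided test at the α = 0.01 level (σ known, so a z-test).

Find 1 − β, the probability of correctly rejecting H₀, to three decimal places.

Standardized effect: d = |μ₁ − μ₀| / σ = |352.6 − 383.1| / 34.8 = 0.8764
Noncentrality parameter: δ = d·√n = 0.8764 × √9 = 2.6293
Two-sided α = 0.01 → critical value z_{0.005} = 2.576.
Power = Φ(δ − 2.576) + Φ(−δ − 2.576) = Φ(0.053) + Φ(-5.205) = 0.5213 + 0.0000 = 0.5213.

Power ≈ 0.521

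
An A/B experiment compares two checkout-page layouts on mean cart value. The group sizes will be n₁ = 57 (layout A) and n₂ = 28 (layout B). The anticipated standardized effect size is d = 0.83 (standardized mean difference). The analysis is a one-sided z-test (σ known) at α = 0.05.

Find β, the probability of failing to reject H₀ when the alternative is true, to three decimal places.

Noncentrality parameter: δ = d / √(1/n₁ + 1/n₂) = 0.83 / √(1/57 + 1/28) = 3.5965
One-sided α = 0.05 → critical value z_{0.05} = 1.645.
Power = P(Z > 1.645 − δ) = Φ(1.952) = 0.9745.
Type II error: β = 1 − power = 1 − 0.9745 = 0.0255.

β ≈ 0.025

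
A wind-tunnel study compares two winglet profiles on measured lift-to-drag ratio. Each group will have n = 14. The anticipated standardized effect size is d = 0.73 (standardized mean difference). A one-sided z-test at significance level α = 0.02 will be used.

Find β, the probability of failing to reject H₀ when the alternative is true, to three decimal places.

β ≈ 0.549

Noncentrality parameter: δ = d·√(n/2) = 0.73 × √(14/2) = 1.9314
One-sided α = 0.02 → critical value z_{0.02} = 2.054.
Power = P(Z > 2.054 − δ) = Φ(-0.122) = 0.4513.
Type II error: β = 1 − power = 1 − 0.4513 = 0.5487.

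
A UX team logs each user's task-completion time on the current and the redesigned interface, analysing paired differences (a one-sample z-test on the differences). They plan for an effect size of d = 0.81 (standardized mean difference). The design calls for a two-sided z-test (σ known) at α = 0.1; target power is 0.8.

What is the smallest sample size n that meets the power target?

n = 10

Set Φ(δ − 1.645) = 0.8; then δ − 1.645 = Φ⁻¹(0.8) = 0.842, giving δ = 2.486.
(Ignoring the negligible lower-tail rejection probability gives the usual closed-form inversion.)
δ = d·√n ⇒ n = (δ/d)² = (2.486 / 0.81)² = 9.42.
Round up to the next whole unit.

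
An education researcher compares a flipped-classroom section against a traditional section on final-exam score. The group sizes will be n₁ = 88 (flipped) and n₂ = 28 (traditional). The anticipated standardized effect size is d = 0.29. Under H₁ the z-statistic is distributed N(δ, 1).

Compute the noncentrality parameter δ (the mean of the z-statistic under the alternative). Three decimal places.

δ = d / √(1/n₁ + 1/n₂) = 0.29 / √(1/88 + 1/28) = 1.3366

δ ≈ 1.337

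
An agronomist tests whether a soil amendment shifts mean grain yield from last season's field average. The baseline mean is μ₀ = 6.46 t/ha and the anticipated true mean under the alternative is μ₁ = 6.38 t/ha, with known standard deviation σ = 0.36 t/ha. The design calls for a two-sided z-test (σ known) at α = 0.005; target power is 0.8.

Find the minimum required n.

Standardized effect: d = |μ₁ − μ₀| / σ = |6.38 − 6.46| / 0.36 = 0.2222
Set Φ(δ − 2.807) = 0.8; then δ − 2.807 = Φ⁻¹(0.8) = 0.842, giving δ = 3.649.
(The Φ(−δ − z_{α/2}) term is vanishingly small for δ > 0 and is dropped in the standard sample-size formula.)
δ = d·√n ⇒ n = (δ/d)² = (3.649 / 0.2222)² = 269.58.
Round up to the next whole unit.

n = 270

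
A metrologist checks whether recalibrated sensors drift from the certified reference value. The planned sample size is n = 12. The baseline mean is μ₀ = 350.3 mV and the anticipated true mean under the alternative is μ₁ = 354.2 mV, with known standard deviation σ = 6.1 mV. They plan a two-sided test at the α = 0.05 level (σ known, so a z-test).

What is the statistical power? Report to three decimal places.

Power ≈ 0.601

Standardized effect: d = |μ₁ − μ₀| / σ = |354.2 − 350.3| / 6.1 = 0.6393
Noncentrality parameter: δ = d·√n = 0.6393 × √12 = 2.2148
Two-sided α = 0.05 → critical value z_{0.025} = 1.960.
Power = Φ(δ − 1.960) + Φ(−δ − 1.960) = Φ(0.255) + Φ(-4.175) = 0.6006 + 0.0000 = 0.6006.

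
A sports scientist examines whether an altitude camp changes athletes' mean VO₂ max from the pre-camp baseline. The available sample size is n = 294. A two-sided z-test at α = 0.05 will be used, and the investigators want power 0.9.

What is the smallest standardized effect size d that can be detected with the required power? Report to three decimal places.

d ≈ 0.189

Required noncentrality: δ = z_{0.025} + z_{0.10} = 1.960 + 1.282 = 3.242.
(The second rejection-region term Φ(−δ − z_{α/2}) is negligible and dropped.)
δ = d·√n ⇒ d = δ/√n = 3.242/√294 = 0.1890.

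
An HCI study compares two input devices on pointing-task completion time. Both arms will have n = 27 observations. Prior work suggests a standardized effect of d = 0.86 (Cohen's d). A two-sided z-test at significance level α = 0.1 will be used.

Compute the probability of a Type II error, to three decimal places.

β ≈ 0.065

Noncentrality parameter: λ = d·√(n/2) = 0.86 × √(27/2) = 3.1598
Critical value for a two-sided test at α = 0.1: z_{α/2} = 1.645.
Power = Φ(λ − 1.645) + Φ(−λ − 1.645) = Φ(1.515) + Φ(-4.805) = 0.9351 + 0.0000 = 0.9351.
Type II error: β = 1 − power = 1 − 0.9351 = 0.0649.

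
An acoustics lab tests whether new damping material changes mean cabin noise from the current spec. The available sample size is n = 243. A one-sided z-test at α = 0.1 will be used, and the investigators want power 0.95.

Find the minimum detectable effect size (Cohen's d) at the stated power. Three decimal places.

d ≈ 0.188

Required noncentrality: δ = z_{0.1} + z_{0.05} = 1.282 + 1.645 = 2.926.
δ = d·√n ⇒ d = δ/√n = 2.926/√243 = 0.1877.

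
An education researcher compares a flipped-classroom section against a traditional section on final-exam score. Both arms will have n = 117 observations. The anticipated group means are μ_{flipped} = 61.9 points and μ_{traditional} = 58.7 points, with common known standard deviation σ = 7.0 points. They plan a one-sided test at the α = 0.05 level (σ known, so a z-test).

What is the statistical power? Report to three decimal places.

Standardized effect: d = |μ_{flipped} − μ_{traditional}| / σ = |61.9 − 58.7| / 7.0 = 0.4571
Noncentrality parameter: δ = d·√(n/2) = 0.4571 × √(117/2) = 3.4965
One-sided α = 0.05 → critical value z_{0.05} = 1.645.
Power = Φ(δ − 1.645) = Φ(1.852) = 0.9680.

Power ≈ 0.968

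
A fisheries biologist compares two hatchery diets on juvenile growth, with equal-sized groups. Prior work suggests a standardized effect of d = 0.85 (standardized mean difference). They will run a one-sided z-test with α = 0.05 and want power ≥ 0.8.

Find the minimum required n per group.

n = 18 per group

For power 0.8 need Φ(δ − z_{0.05}) = 0.8, so δ = z_{0.05} + z_{0.20} = 1.645 + 0.842 = 2.486.
δ = d·√(n/2) ⇒ n = 2(δ/d)² = 2 × (2.486 / 0.85)² = 17.11.
Rounding up, n = 18 per group.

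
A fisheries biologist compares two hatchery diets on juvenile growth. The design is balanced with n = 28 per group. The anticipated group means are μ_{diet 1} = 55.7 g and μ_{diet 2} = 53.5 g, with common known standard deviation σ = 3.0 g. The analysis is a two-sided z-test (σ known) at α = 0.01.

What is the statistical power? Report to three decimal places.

Power ≈ 0.567

Standardized effect: d = |μ_{diet 1} − μ_{diet 2}| / σ = |55.7 − 53.5| / 3.0 = 0.7333
Noncentrality parameter: δ = d·√(n/2) = 0.7333 × √(28/2) = 2.7439
Critical value for a two-sided test at α = 0.01: z_{α/2} = 2.576.
Power = Φ(δ − 2.576) + Φ(−δ − 2.576) = Φ(0.168) + Φ(-5.320) = 0.5667 + 0.0000 = 0.5667.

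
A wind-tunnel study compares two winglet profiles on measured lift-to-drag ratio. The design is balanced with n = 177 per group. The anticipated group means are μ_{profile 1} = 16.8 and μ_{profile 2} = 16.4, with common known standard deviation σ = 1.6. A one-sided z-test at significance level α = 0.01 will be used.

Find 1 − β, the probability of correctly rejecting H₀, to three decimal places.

Standardized effect: d = |μ_{profile 1} − μ_{profile 2}| / σ = |16.8 − 16.4| / 1.6 = 0.2500
Noncentrality parameter: δ = d·√(n/2) = 0.2500 × √(177/2) = 2.3519
One-sided α = 0.01 → critical value z_{0.01} = 2.326.
Power = Φ(δ − 2.326) = Φ(0.026) = 0.5102.

Power ≈ 0.510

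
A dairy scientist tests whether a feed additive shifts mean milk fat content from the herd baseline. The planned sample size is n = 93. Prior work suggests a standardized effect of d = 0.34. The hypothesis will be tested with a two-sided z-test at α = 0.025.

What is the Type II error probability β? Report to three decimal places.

β ≈ 0.150

Noncentrality parameter: δ = d·√n = 0.34 × √93 = 3.2788
Two-sided α = 0.025 → critical value z_{0.0125} = 2.241.
Power = Φ(δ − 2.241) + Φ(−δ − 2.241) = Φ(1.037) + Φ(-5.520) = 0.8502 + 0.0000 = 0.8502.
Type II error: β = 1 − power = 1 − 0.8502 = 0.1498.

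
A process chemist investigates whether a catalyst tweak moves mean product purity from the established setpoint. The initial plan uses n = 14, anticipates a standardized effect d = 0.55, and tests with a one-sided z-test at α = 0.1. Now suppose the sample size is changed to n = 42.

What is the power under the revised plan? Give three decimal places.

Power ≈ 0.989

With n = 42: δ = d·√n = 0.55 × √42 = 3.5644. Critical value z_{0.1} = 1.282.
Revised power = Φ(δ − 1.282) = Φ(2.283) = 0.9888.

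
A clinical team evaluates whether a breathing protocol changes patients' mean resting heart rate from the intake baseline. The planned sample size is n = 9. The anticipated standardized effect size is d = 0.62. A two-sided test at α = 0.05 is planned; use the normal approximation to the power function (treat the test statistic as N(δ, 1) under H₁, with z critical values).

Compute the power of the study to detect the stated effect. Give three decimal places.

Power ≈ 0.460

Noncentrality parameter: δ = d·√n = 0.62 × √9 = 1.8600
Two-sided α = 0.05 → critical value z_{0.025} = 1.960.
Power = Φ(δ − 1.960) + Φ(−δ − 1.960) = Φ(-0.100) + Φ(-3.820) = 0.4602 + 0.0001 = 0.4603.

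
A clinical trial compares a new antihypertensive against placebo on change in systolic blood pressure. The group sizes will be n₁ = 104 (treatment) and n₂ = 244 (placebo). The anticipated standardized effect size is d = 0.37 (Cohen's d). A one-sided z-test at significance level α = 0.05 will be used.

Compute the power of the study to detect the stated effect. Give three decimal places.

Power ≈ 0.935

Noncentrality parameter: λ = d / √(1/n₁ + 1/n₂) = 0.37 / √(1/104 + 1/244) = 3.1595
One-sided α = 0.05 → critical value z_{0.05} = 1.645.
Power = Φ(λ − 1.645) = Φ(1.515) = 0.9351.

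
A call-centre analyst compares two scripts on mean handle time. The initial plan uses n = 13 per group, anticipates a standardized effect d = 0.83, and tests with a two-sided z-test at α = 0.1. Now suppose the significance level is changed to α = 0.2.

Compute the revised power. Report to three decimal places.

δ = d·√(n/2) = 0.83 × √(13/2) = 2.1161 (unchanged). New critical value: z_{0.1} = 1.282.
Revised power = Φ(δ − 1.282) + Φ(−δ − 1.282) = Φ(0.835) + Φ(-3.398) = 0.7980 + 0.0003 = 0.7984.

Power ≈ 0.798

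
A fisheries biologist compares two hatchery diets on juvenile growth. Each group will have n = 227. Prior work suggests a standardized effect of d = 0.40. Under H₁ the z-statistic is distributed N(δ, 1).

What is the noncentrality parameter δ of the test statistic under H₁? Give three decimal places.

δ ≈ 4.261

δ = d·√(n/2) = 0.40 × √(227/2) = 4.2615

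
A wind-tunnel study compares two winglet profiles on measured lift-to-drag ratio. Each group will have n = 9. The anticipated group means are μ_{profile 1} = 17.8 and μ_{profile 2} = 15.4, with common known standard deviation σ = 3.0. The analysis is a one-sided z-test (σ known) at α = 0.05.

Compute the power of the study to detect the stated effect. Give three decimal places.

Standardized effect: d = |μ_{profile 1} − μ_{profile 2}| / σ = |17.8 − 15.4| / 3.0 = 0.8000
Noncentrality parameter: δ = d·√(n/2) = 0.8000 × √(9/2) = 1.6971
One-sided α = 0.05 → critical value z_{0.05} = 1.645.
Power = P(Z > 1.645 − δ) = Φ(0.052) = 0.5208.

Power ≈ 0.521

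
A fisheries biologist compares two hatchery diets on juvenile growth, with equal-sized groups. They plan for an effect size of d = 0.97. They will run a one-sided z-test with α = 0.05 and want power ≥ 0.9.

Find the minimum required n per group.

Set Φ(δ − 1.645) = 0.9; then δ − 1.645 = Φ⁻¹(0.9) = 1.282, giving δ = 2.926.
δ = d·√(n/2) ⇒ n = 2(δ/d)² = 2 × (2.926 / 0.97)² = 18.20.
Rounding up, n = 19 per group.

n = 19 per group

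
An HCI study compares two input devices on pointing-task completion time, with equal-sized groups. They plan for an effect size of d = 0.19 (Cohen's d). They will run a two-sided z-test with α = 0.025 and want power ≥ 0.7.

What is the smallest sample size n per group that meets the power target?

n = 424 per group

For power 0.7 need Φ(δ − z_{0.0125}) = 0.7, so δ = z_{0.0125} + z_{0.30} = 2.241 + 0.524 = 2.766.
(For δ > 0 the lower-tail rejection region contributes negligibly to power, so the one-term inversion is standard.)
δ = d·√(n/2) ⇒ n = 2(δ/d)² = 2 × (2.766 / 0.19)² = 423.80.
Round up to the next whole unit.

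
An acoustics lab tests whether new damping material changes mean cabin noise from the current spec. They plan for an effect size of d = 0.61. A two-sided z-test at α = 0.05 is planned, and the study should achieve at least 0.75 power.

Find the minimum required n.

n = 19

Set Φ(δ − 1.960) = 0.75; then δ − 1.960 = Φ⁻¹(0.75) = 0.674, giving δ = 2.634.
(For δ > 0 the lower-tail rejection region contributes negligibly to power, so the one-term inversion is standard.)
δ = d·√n ⇒ n = (δ/d)² = (2.634 / 0.61)² = 18.65.
Rounding up, n = 19.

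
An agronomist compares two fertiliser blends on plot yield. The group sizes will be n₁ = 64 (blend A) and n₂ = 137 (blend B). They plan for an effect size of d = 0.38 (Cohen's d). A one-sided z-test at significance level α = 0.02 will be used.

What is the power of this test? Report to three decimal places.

Power ≈ 0.676

Noncentrality parameter: δ = d / √(1/n₁ + 1/n₂) = 0.38 / √(1/64 + 1/137) = 2.5098
Critical value for a one-sided test at α = 0.02: z_α = 2.054.
Power = P(Z > 2.054 − δ) = Φ(0.456) = 0.6758.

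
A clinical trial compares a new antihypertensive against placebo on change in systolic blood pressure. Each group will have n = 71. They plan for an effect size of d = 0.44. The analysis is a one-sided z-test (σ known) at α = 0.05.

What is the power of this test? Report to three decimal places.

Power ≈ 0.836

Noncentrality parameter: δ = d·√(n/2) = 0.44 × √(71/2) = 2.6216
Critical value for a one-sided test at α = 0.05: z_α = 1.645.
Power = P(Z > 1.645 − δ) = Φ(0.977) = 0.8357.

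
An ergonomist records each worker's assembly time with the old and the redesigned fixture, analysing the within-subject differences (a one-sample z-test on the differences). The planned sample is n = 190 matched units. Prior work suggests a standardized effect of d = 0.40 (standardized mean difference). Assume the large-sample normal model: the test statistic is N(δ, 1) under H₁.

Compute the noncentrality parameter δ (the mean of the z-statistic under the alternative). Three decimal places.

δ = d·√n = 0.40 × √190 = 5.5136

δ ≈ 5.514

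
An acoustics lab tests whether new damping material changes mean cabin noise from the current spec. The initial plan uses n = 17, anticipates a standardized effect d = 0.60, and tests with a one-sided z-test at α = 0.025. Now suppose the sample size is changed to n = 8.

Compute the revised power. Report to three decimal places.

Power ≈ 0.396

With n = 8: δ = d·√n = 0.60 × √8 = 1.6971. Critical value z_{0.025} = 1.960.
Revised power = P(Z > 1.960 − δ) = Φ(-0.263) = 0.3963.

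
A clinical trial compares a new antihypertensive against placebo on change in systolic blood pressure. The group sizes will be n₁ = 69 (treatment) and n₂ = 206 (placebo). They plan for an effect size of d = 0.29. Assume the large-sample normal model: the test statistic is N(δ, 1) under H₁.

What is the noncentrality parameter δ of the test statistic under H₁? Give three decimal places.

δ ≈ 2.085

The noncentrality parameter scales effect size by the design's sample-size factor: δ = d / √(1/n₁ + 1/n₂) = 0.29 / √(1/69 + 1/206) = 2.0849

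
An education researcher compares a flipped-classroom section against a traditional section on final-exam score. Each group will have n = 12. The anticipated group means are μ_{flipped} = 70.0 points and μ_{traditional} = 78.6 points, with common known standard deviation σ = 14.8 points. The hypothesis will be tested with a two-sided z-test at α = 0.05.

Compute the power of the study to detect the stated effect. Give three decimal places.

Power ≈ 0.296

Standardized effect: d = |μ_{flipped} − μ_{traditional}| / σ = |70.0 − 78.6| / 14.8 = 0.5811
Noncentrality parameter: δ = d·√(n/2) = 0.5811 × √(12/2) = 1.4234
Critical value for a two-sided test at α = 0.05: z_{α/2} = 1.960.
Power = Φ(δ − 1.960) + Φ(−δ − 1.960) = Φ(-0.537) + Φ(-3.383) = 0.2958 + 0.0004 = 0.2961.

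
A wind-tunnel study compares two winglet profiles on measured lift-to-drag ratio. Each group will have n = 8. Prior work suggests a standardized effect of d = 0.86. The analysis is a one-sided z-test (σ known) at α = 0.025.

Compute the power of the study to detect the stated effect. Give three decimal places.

Noncentrality parameter: δ = d·√(n/2) = 0.86 × √(8/2) = 1.7200
One-sided α = 0.025 → critical value z_{0.025} = 1.960.
Power = Φ(δ − 1.960) = Φ(-0.240) = 0.4052.

Power ≈ 0.405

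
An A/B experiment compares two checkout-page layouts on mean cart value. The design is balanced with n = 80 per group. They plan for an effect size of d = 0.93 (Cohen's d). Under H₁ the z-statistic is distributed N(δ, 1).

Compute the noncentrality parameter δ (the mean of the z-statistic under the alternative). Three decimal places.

δ ≈ 5.882

The noncentrality parameter scales effect size by the design's sample-size factor: δ = d·√(n/2) = 0.93 × √(80/2) = 5.8818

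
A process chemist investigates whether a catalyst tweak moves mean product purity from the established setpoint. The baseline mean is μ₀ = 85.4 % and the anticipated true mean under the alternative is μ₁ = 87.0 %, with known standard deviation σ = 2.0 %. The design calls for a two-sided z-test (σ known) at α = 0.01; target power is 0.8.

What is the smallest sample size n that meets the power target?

Standardized effect: d = |μ₁ − μ₀| / σ = |87.0 − 85.4| / 2.0 = 0.8000
Set Φ(δ − 2.576) = 0.8; then δ − 2.576 = Φ⁻¹(0.8) = 0.842, giving δ = 3.417.
(The Φ(−δ − z_{α/2}) term is vanishingly small for δ > 0 and is dropped in the standard sample-size formula.)
δ = d·√n ⇒ n = (δ/d)² = (3.417 / 0.8000)² = 18.25.
Rounding up, n = 19.

n = 19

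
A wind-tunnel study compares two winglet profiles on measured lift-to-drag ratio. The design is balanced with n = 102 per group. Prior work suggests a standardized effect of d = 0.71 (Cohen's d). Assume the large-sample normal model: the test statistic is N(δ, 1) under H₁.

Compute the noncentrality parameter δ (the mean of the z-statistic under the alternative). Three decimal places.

The noncentrality parameter scales effect size by the design's sample-size factor: δ = d·√(n/2) = 0.71 × √(102/2) = 5.0704

δ ≈ 5.070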